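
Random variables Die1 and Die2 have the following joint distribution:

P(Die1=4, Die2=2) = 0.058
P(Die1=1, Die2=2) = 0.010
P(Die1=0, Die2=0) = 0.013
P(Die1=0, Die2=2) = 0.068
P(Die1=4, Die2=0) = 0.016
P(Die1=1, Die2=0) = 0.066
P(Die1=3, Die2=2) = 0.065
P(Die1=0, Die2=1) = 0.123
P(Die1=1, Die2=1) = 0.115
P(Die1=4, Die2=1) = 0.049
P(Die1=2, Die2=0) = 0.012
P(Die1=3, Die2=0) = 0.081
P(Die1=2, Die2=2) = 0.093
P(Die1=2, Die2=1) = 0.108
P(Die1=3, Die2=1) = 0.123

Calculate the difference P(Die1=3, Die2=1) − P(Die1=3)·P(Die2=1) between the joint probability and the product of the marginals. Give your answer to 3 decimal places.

P(Die1=3) = 0.081 + 0.123 + 0.065 = 0.269.
P(Die2=1) = 0.123 + 0.115 + 0.108 + 0.123 + 0.049 = 0.518.
P(Die1=3, Die2=1) − P(Die1=3)P(Die2=1) = 0.123 − 0.269×0.518 = -0.016.

-0.016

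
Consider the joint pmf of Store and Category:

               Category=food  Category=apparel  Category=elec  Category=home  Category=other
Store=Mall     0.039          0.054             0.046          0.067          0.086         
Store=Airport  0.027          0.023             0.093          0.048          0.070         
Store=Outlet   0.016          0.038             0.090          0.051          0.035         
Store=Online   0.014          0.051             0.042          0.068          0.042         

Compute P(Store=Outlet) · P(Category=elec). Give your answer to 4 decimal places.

P(Store=Outlet) = 0.016 + 0.038 + 0.090 + 0.051 + 0.035 = 0.230.
P(Category=elec) = 0.046 + 0.093 + 0.090 + 0.042 = 0.271.
Product: 0.230 × 0.271 = 0.0623.

0.0623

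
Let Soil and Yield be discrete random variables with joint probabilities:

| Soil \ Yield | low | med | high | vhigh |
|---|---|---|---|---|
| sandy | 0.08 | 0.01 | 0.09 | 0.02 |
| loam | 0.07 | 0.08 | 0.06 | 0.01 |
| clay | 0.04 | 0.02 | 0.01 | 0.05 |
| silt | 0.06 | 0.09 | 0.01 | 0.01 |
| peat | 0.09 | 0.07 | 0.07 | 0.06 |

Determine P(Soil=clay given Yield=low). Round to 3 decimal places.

0.118

P(Yield=low) = 0.08 + 0.07 + 0.04 + 0.06 + 0.09 = 0.34.
P(Soil=clay | Yield=low) = 0.04/0.34 = 0.118.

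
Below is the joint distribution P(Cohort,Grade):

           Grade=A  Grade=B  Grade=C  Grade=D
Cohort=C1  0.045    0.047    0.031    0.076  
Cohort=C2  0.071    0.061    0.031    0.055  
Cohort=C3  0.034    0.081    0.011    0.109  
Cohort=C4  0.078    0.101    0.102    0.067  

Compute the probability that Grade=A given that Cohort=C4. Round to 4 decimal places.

P(Cohort=C4) = 0.078 + 0.101 + 0.102 + 0.067 = 0.348.
P(Grade=A | Cohort=C4) = 0.078/0.348 = 0.2241.

0.2241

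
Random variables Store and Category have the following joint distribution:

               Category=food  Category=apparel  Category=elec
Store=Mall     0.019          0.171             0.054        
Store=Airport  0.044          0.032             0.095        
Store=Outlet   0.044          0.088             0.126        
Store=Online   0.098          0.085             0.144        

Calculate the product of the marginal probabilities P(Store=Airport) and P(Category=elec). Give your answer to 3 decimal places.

0.072

P(Store=Airport) = 0.044 + 0.032 + 0.095 = 0.171.
P(Category=elec) = 0.054 + 0.095 + 0.126 + 0.144 = 0.419.
Product: 0.171 × 0.419 = 0.072.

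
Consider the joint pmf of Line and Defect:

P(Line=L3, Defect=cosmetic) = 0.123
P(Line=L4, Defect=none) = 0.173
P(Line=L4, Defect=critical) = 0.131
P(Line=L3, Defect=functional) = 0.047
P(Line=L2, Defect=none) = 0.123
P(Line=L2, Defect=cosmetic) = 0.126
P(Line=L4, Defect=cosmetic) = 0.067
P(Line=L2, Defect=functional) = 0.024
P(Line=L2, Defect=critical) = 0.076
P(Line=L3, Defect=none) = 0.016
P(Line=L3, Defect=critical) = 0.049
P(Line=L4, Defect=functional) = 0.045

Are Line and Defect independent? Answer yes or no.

P(Line=L4) = 0.416 and P(Defect=cosmetic) = 0.316, so their product is 0.13146, but P(Line=L4, Defect=cosmetic) = 0.067. Since these differ, Line and Defect are not independent.

no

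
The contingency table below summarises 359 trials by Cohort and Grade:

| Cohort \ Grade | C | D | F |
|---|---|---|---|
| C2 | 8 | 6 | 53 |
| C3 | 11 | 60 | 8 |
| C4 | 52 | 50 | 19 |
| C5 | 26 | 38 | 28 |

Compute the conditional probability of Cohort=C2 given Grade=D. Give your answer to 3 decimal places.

Total with Grade=D: 6 + 60 + 50 + 38 = 154.
P(Cohort=C2 | Grade=D) = 6/154 = 0.039.

0.039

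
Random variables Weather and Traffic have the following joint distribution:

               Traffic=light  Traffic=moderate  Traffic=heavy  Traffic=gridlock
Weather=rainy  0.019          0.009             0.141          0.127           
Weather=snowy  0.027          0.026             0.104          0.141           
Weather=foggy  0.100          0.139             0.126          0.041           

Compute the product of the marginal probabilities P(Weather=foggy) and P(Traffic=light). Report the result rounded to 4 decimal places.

P(Weather=foggy) = 0.100 + 0.139 + 0.126 + 0.041 = 0.406.
P(Traffic=light) = 0.019 + 0.027 + 0.100 = 0.146.
Product: 0.406 × 0.146 = 0.0593.

0.0593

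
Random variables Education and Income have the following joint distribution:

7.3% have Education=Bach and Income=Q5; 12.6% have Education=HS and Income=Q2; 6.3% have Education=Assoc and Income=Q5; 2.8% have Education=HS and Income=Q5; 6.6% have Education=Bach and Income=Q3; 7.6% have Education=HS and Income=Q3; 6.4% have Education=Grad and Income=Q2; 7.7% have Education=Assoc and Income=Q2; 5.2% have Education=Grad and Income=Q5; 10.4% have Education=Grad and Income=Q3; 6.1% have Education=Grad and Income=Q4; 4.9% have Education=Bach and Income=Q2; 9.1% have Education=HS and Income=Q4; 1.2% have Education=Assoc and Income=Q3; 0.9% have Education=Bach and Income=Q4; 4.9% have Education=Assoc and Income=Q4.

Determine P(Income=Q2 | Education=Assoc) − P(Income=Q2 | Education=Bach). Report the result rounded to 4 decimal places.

0.1344

P(Education=Assoc) = 0.077 + 0.012 + 0.049 + 0.063 = 0.201; P(Income=Q2 | Education=Assoc) = 0.077/0.201 = 0.38308.
P(Education=Bach) = 0.049 + 0.066 + 0.009 + 0.073 = 0.197; P(Income=Q2 | Education=Bach) = 0.049/0.197 = 0.24873.
Difference = 0.1344.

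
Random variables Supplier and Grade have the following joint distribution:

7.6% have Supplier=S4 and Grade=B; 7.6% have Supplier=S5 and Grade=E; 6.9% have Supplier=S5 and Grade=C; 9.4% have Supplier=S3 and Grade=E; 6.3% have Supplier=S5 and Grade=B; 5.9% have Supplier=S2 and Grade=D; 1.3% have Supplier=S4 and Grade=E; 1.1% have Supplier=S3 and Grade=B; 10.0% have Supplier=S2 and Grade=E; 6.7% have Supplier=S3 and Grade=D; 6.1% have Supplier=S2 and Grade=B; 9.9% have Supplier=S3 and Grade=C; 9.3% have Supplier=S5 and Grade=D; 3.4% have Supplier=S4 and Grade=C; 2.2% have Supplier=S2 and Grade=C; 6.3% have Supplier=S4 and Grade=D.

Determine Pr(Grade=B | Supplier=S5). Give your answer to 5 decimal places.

0.20930

P(Supplier=S5) = 0.063 + 0.069 + 0.093 + 0.076 = 0.301.
P(Grade=B | Supplier=S5) = 0.063/0.301 = 0.20930.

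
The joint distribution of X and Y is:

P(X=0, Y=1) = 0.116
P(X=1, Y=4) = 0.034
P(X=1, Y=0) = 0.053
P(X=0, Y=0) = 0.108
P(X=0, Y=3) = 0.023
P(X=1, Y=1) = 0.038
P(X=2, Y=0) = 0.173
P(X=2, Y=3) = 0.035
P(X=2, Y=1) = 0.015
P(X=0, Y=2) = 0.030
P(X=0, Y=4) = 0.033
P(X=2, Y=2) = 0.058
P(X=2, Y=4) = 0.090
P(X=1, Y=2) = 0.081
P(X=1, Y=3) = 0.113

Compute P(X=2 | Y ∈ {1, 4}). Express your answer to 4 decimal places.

P(Y=1) = 0.116 + 0.038 + 0.015 = 0.169.
P(Y=4) = 0.033 + 0.034 + 0.090 = 0.157.
P(Y ∈ {1, 4}) = 0.169 + 0.157 = 0.326; P(X=2, Y ∈ {1, 4}) = 0.015 + 0.090 = 0.105.
P(X=2 | Y ∈ {1, 4}) = 0.105/0.326 = 0.3221.

0.3221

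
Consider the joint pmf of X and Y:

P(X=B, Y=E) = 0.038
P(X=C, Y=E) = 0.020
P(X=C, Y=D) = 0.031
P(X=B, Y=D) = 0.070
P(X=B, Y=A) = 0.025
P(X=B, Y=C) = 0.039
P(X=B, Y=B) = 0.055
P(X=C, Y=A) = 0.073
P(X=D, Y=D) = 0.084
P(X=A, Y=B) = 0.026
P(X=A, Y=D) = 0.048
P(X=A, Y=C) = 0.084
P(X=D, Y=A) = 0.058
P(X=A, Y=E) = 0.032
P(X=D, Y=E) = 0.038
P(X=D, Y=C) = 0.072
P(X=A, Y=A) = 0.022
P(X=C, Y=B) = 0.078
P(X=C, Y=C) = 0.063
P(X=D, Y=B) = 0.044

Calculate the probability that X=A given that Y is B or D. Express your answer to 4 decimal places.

P(Y=B) = 0.026 + 0.055 + 0.078 + 0.044 = 0.203.
P(Y=D) = 0.048 + 0.070 + 0.031 + 0.084 = 0.233.
P(Y ∈ {B, D}) = 0.203 + 0.233 = 0.436; P(X=A, Y ∈ {B, D}) = 0.026 + 0.048 = 0.074.
P(X=A | Y ∈ {B, D}) = 0.074/0.436 = 0.1697.

0.1697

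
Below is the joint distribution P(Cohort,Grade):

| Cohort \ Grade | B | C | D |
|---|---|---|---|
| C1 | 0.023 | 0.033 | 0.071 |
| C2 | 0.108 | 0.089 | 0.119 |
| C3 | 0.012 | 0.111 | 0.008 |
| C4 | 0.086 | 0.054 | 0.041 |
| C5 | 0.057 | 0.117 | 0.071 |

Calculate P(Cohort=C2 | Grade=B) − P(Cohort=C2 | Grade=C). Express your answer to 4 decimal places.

P(Grade=B) = 0.023 + 0.108 + 0.012 + 0.086 + 0.057 = 0.286; P(Cohort=C2 | Grade=B) = 0.108/0.286 = 0.37762.
P(Grade=C) = 0.033 + 0.089 + 0.111 + 0.054 + 0.117 = 0.404; P(Cohort=C2 | Grade=C) = 0.089/0.404 = 0.22030.
Difference = 0.1573.

0.1573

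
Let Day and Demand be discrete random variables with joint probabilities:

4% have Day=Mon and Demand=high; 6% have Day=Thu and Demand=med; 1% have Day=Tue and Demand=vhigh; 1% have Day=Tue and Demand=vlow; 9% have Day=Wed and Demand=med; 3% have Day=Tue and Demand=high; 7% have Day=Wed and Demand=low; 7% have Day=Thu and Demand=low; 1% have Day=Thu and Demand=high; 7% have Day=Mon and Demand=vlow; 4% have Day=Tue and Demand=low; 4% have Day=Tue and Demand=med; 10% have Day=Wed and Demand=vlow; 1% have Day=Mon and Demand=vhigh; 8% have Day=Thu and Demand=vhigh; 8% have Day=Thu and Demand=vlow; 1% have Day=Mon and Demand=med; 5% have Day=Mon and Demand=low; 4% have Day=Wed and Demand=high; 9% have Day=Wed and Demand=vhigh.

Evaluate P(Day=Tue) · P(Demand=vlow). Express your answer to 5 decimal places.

0.03380

P(Day=Tue) = 0.01 + 0.04 + 0.04 + 0.03 + 0.01 = 0.13.
P(Demand=vlow) = 0.07 + 0.01 + 0.10 + 0.08 = 0.26.
Product: 0.13 × 0.26 = 0.03380.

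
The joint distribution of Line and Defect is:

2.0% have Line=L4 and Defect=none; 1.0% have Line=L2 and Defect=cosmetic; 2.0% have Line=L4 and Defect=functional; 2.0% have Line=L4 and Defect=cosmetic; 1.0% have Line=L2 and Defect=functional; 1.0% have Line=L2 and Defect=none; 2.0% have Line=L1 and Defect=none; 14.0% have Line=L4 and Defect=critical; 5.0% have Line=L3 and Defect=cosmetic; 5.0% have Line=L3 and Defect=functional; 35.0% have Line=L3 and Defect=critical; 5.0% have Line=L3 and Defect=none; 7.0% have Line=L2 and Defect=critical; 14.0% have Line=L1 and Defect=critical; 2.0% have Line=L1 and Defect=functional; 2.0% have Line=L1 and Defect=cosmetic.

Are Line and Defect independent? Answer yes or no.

yes

Every cell satisfies P(Line,Defect) = P(Line)·P(Defect). For instance P(Line=L2) = 0.100, P(Defect=none) = 0.100, and 0.100×0.100 = 0.010 matches the joint entry. So Line and Defect are independent.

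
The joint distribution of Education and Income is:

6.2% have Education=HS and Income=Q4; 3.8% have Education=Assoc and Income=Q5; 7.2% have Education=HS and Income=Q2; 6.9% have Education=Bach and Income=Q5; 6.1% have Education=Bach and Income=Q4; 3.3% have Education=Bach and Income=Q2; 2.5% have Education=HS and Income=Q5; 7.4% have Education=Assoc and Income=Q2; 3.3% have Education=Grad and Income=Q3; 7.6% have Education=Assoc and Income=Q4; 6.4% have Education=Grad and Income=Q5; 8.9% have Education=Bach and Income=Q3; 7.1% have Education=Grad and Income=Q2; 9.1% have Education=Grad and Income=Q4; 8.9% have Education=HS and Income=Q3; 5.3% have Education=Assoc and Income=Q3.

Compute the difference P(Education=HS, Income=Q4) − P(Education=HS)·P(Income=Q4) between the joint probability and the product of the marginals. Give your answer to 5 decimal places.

P(Education=HS) = 0.072 + 0.089 + 0.062 + 0.025 = 0.248.
P(Income=Q4) = 0.062 + 0.076 + 0.061 + 0.091 = 0.290.
P(Education=HS, Income=Q4) − P(Education=HS)P(Income=Q4) = 0.062 − 0.248×0.290 = -0.00992.

-0.00992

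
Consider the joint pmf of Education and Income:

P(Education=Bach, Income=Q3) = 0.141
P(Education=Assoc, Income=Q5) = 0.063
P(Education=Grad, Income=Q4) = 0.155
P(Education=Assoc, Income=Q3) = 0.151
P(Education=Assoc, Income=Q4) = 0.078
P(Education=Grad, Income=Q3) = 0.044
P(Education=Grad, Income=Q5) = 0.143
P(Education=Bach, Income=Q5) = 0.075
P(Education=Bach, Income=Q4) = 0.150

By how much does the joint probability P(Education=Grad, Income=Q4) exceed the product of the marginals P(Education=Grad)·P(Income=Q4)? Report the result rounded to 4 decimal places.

0.0240

P(Education=Grad) = 0.044 + 0.155 + 0.143 = 0.342.
P(Income=Q4) = 0.078 + 0.150 + 0.155 = 0.383.
P(Education=Grad, Income=Q4) − P(Education=Grad)P(Income=Q4) = 0.155 − 0.342×0.383 = 0.0240.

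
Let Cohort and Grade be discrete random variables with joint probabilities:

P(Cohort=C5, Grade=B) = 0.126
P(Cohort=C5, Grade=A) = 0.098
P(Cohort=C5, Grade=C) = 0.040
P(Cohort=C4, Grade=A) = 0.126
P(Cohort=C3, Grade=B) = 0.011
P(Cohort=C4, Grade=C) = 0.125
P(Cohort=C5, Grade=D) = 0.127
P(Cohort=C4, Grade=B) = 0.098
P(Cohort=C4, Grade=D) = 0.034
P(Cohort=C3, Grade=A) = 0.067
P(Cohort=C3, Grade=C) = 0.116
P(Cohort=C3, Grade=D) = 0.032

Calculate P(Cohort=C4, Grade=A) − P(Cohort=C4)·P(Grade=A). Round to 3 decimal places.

P(Cohort=C4) = 0.126 + 0.098 + 0.125 + 0.034 = 0.383.
P(Grade=A) = 0.067 + 0.126 + 0.098 = 0.291.
P(Cohort=C4, Grade=A) − P(Cohort=C4)P(Grade=A) = 0.126 − 0.383×0.291 = 0.015.

0.015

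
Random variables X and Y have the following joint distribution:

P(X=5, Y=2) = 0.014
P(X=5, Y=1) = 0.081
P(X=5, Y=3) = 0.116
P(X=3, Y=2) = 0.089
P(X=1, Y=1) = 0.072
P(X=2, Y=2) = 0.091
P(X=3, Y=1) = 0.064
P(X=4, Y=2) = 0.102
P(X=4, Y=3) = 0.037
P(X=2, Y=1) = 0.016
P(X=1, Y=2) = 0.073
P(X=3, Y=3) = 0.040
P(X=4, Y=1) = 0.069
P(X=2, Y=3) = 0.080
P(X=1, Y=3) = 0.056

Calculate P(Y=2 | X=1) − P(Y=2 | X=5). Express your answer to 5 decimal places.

0.29683

P(X=1) = 0.072 + 0.073 + 0.056 = 0.201; P(Y=2 | X=1) = 0.073/0.201 = 0.363184.
P(X=5) = 0.081 + 0.014 + 0.116 = 0.211; P(Y=2 | X=5) = 0.014/0.211 = 0.066351.
Difference = 0.29683.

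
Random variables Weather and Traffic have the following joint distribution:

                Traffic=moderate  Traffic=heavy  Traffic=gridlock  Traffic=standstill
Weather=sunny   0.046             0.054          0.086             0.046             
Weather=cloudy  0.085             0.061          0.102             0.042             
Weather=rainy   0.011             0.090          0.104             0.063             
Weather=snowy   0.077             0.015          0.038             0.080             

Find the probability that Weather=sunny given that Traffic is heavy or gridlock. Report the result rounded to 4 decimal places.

P(Traffic=heavy) = 0.054 + 0.061 + 0.090 + 0.015 = 0.220.
P(Traffic=gridlock) = 0.086 + 0.102 + 0.104 + 0.038 = 0.330.
P(Traffic ∈ {heavy, gridlock}) = 0.220 + 0.330 = 0.550; P(Weather=sunny, Traffic ∈ {heavy, gridlock}) = 0.054 + 0.086 = 0.140.
P(Weather=sunny | Traffic ∈ {heavy, gridlock}) = 0.140/0.550 = 0.2545.

0.2545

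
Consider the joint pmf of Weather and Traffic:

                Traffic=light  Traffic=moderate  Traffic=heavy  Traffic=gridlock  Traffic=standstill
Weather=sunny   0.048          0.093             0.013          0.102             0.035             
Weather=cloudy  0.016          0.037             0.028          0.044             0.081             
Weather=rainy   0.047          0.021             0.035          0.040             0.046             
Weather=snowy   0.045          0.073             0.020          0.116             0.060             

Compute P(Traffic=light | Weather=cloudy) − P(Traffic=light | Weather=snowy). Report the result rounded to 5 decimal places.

P(Weather=cloudy) = 0.016 + 0.037 + 0.028 + 0.044 + 0.081 = 0.206; P(Traffic=light | Weather=cloudy) = 0.016/0.206 = 0.077670.
P(Weather=snowy) = 0.045 + 0.073 + 0.020 + 0.116 + 0.060 = 0.314; P(Traffic=light | Weather=snowy) = 0.045/0.314 = 0.143312.
Difference = -0.06564.

-0.06564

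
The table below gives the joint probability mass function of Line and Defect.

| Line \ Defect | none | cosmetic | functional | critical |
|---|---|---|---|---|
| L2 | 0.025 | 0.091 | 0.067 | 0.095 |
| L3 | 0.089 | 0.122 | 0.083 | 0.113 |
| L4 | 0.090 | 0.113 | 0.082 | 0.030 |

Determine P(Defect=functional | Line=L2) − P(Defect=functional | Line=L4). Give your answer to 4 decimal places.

-0.0193

P(Line=L2) = 0.025 + 0.091 + 0.067 + 0.095 = 0.278; P(Defect=functional | Line=L2) = 0.067/0.278 = 0.24101.
P(Line=L4) = 0.090 + 0.113 + 0.082 + 0.030 = 0.315; P(Defect=functional | Line=L4) = 0.082/0.315 = 0.26032.
Difference = -0.0193.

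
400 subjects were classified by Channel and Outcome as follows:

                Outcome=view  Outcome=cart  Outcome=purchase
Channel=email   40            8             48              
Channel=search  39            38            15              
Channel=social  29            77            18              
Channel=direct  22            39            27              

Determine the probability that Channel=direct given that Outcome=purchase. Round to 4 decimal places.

Total with Outcome=purchase: 48 + 15 + 18 + 27 = 108.
P(Channel=direct | Outcome=purchase) = 27/108 = 0.2500.

0.2500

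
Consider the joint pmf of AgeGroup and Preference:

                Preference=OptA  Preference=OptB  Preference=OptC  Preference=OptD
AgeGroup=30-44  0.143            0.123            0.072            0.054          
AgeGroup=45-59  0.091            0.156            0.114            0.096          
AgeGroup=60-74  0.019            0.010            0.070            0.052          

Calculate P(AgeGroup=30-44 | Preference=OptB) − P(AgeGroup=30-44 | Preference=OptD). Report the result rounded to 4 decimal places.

P(Preference=OptB) = 0.123 + 0.156 + 0.010 = 0.289; P(AgeGroup=30-44 | Preference=OptB) = 0.123/0.289 = 0.42561.
P(Preference=OptD) = 0.054 + 0.096 + 0.052 = 0.202; P(AgeGroup=30-44 | Preference=OptD) = 0.054/0.202 = 0.26733.
Difference = 0.1583.

0.1583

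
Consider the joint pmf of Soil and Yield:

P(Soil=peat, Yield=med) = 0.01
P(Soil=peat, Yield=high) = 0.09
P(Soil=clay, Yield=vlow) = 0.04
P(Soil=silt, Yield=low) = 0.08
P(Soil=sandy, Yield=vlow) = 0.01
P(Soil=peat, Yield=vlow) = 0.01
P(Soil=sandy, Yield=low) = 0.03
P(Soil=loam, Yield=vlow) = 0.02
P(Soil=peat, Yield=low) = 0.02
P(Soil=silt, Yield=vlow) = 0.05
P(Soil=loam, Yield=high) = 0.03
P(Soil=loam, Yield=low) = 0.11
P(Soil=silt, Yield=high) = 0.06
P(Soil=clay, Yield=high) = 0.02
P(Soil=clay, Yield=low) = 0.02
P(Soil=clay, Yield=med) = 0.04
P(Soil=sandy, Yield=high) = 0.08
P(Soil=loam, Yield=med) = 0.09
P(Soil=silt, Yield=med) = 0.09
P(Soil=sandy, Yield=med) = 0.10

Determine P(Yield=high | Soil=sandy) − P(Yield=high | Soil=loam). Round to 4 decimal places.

0.2436

P(Soil=sandy) = 0.01 + 0.03 + 0.10 + 0.08 = 0.22; P(Yield=high | Soil=sandy) = 0.08/0.22 = 0.36364.
P(Soil=loam) = 0.02 + 0.11 + 0.09 + 0.03 = 0.25; P(Yield=high | Soil=loam) = 0.03/0.25 = 0.12000.
Difference = 0.2436.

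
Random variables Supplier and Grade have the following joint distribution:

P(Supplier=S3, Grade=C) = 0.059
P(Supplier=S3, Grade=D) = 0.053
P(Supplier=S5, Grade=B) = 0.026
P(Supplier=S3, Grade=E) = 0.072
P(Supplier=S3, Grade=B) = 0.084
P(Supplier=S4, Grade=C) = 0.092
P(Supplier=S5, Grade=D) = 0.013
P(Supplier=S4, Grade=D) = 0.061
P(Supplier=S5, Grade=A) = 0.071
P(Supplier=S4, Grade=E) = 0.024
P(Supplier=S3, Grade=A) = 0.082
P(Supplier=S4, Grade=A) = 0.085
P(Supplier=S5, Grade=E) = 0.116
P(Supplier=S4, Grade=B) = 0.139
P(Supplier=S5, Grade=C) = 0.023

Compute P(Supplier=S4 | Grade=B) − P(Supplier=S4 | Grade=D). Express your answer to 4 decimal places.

0.0779

P(Grade=B) = 0.084 + 0.139 + 0.026 = 0.249; P(Supplier=S4 | Grade=B) = 0.139/0.249 = 0.55823.
P(Grade=D) = 0.053 + 0.061 + 0.013 = 0.127; P(Supplier=S4 | Grade=D) = 0.061/0.127 = 0.48031.
Difference = 0.0779.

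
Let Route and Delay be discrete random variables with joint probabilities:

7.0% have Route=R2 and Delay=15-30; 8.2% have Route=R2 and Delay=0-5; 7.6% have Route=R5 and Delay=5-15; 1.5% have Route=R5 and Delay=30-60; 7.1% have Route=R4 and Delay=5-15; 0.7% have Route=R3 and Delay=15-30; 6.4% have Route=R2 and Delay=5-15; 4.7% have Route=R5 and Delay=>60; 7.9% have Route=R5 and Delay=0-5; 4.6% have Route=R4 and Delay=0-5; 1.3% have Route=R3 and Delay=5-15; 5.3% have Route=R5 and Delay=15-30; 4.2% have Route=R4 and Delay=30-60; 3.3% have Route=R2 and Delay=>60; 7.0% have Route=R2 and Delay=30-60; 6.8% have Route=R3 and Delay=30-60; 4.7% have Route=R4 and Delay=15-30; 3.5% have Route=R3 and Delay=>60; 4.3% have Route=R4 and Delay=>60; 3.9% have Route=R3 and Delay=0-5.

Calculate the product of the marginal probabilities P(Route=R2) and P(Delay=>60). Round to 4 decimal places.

0.0504

P(Route=R2) = 0.082 + 0.064 + 0.070 + 0.070 + 0.033 = 0.319.
P(Delay=>60) = 0.033 + 0.035 + 0.043 + 0.047 = 0.158.
Product: 0.319 × 0.158 = 0.0504.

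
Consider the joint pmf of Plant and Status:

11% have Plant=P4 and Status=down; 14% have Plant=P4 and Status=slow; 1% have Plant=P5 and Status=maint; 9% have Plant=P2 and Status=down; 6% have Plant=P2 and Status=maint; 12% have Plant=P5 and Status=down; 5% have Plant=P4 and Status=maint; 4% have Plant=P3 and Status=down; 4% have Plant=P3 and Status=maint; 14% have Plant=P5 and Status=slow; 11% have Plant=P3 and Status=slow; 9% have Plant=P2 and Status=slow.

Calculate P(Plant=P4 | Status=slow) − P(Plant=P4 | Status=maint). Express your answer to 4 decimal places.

-0.0208

P(Status=slow) = 0.09 + 0.11 + 0.14 + 0.14 = 0.48; P(Plant=P4 | Status=slow) = 0.14/0.48 = 0.29167.
P(Status=maint) = 0.06 + 0.04 + 0.05 + 0.01 = 0.16; P(Plant=P4 | Status=maint) = 0.05/0.16 = 0.31250.
Difference = -0.0208.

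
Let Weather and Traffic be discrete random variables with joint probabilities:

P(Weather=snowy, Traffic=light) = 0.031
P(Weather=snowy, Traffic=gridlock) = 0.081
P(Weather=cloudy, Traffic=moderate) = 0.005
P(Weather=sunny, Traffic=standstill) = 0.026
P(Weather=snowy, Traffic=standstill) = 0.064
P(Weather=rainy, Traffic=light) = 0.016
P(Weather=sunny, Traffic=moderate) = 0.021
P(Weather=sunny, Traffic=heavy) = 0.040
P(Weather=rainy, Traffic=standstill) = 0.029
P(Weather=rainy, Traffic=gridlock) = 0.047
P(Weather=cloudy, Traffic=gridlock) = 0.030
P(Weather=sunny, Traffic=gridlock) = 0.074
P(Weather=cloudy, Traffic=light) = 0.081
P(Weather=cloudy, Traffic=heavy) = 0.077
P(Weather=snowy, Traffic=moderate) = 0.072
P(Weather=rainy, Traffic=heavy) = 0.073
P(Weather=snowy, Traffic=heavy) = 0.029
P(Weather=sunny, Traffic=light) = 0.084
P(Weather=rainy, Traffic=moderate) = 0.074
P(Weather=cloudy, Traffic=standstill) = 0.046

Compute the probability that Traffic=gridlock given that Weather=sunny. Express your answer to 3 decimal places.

0.302

P(Weather=sunny) = 0.084 + 0.021 + 0.040 + 0.074 + 0.026 = 0.245.
P(Traffic=gridlock | Weather=sunny) = 0.074/0.245 = 0.302.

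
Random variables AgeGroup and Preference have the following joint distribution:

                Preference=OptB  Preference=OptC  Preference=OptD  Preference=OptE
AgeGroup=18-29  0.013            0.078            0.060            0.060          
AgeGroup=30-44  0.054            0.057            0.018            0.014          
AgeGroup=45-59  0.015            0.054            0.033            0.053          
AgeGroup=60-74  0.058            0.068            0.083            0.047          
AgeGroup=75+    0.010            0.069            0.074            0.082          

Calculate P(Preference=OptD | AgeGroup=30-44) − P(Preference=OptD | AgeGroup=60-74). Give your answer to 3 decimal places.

P(AgeGroup=30-44) = 0.054 + 0.057 + 0.018 + 0.014 = 0.143; P(Preference=OptD | AgeGroup=30-44) = 0.018/0.143 = 0.1259.
P(AgeGroup=60-74) = 0.058 + 0.068 + 0.083 + 0.047 = 0.256; P(Preference=OptD | AgeGroup=60-74) = 0.083/0.256 = 0.3242.
Difference = -0.198.

-0.198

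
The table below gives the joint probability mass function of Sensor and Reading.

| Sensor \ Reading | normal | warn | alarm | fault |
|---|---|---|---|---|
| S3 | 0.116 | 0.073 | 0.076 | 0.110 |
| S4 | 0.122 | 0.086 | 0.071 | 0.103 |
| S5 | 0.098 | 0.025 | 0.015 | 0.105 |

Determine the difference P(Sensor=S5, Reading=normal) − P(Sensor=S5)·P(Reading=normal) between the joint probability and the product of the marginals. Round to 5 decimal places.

0.01635

P(Sensor=S5) = 0.098 + 0.025 + 0.015 + 0.105 = 0.243.
P(Reading=normal) = 0.116 + 0.122 + 0.098 = 0.336.
P(Sensor=S5, Reading=normal) − P(Sensor=S5)P(Reading=normal) = 0.098 − 0.243×0.336 = 0.01635.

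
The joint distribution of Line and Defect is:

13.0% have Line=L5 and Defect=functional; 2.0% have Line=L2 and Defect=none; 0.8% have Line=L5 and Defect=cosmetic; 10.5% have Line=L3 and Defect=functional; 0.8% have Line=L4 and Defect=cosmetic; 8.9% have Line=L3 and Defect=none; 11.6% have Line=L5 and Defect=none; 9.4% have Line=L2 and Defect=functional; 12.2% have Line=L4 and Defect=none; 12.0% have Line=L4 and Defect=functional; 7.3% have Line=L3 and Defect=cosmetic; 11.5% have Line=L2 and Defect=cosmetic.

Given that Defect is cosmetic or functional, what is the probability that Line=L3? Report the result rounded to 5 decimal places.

P(Defect=cosmetic) = 0.115 + 0.073 + 0.008 + 0.008 = 0.204.
P(Defect=functional) = 0.094 + 0.105 + 0.120 + 0.130 = 0.449.
P(Defect ∈ {cosmetic, functional}) = 0.204 + 0.449 = 0.653; P(Line=L3, Defect ∈ {cosmetic, functional}) = 0.073 + 0.105 = 0.178.
P(Line=L3 | Defect ∈ {cosmetic, functional}) = 0.178/0.653 = 0.27259.

0.27259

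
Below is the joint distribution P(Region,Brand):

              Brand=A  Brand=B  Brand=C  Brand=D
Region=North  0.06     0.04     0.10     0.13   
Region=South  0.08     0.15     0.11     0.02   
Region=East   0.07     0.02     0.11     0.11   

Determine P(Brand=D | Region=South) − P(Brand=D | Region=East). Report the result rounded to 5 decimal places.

-0.29928

P(Region=South) = 0.08 + 0.15 + 0.11 + 0.02 = 0.36; P(Brand=D | Region=South) = 0.02/0.36 = 0.055556.
P(Region=East) = 0.07 + 0.02 + 0.11 + 0.11 = 0.31; P(Brand=D | Region=East) = 0.11/0.31 = 0.354839.
Difference = -0.29928.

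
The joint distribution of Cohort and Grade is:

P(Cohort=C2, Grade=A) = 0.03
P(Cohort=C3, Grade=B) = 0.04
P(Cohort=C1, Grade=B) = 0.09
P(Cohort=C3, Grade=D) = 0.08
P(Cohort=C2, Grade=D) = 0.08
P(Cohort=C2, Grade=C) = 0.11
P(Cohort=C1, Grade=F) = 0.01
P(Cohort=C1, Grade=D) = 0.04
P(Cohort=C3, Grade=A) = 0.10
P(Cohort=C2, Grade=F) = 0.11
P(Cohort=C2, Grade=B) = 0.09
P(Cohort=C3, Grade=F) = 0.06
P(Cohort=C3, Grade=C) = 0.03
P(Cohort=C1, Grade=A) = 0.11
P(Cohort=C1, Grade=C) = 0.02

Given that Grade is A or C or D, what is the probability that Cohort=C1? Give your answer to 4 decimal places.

0.2833

P(Grade=A) = 0.11 + 0.03 + 0.10 = 0.24.
P(Grade=C) = 0.02 + 0.11 + 0.03 = 0.16.
P(Grade=D) = 0.04 + 0.08 + 0.08 = 0.20.
P(Grade ∈ {A, C, D}) = 0.24 + 0.16 + 0.20 = 0.60; P(Cohort=C1, Grade ∈ {A, C, D}) = 0.11 + 0.02 + 0.04 = 0.17.
P(Cohort=C1 | Grade ∈ {A, C, D}) = 0.17/0.60 = 0.2833.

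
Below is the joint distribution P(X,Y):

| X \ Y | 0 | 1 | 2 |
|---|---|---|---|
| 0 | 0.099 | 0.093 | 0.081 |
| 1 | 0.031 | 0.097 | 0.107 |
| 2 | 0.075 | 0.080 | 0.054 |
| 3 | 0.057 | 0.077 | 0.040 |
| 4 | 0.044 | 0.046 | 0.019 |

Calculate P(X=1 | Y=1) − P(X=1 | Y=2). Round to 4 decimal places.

-0.1087

P(Y=1) = 0.093 + 0.097 + 0.080 + 0.077 + 0.046 = 0.393; P(X=1 | Y=1) = 0.097/0.393 = 0.24682.
P(Y=2) = 0.081 + 0.107 + 0.054 + 0.040 + 0.019 = 0.301; P(X=1 | Y=2) = 0.107/0.301 = 0.35548.
Difference = -0.1087.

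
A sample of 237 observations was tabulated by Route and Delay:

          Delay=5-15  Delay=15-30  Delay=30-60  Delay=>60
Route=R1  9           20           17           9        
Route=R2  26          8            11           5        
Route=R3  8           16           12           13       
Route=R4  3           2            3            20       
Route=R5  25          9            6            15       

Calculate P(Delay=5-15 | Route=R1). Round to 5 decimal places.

Total with Route=R1: 9 + 20 + 17 + 9 = 55.
P(Delay=5-15 | Route=R1) = 9/55 = 0.16364.

0.16364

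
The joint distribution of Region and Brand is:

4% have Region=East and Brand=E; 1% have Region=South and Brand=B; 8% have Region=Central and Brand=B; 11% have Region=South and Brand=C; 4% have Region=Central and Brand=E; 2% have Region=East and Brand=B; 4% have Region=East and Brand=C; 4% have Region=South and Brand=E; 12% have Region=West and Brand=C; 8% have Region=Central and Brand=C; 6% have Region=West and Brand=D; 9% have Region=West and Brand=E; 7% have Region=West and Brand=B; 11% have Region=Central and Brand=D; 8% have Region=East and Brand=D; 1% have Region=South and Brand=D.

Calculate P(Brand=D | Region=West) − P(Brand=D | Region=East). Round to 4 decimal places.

-0.2680

P(Region=West) = 0.07 + 0.12 + 0.06 + 0.09 = 0.34; P(Brand=D | Region=West) = 0.06/0.34 = 0.17647.
P(Region=East) = 0.02 + 0.04 + 0.08 + 0.04 = 0.18; P(Brand=D | Region=East) = 0.08/0.18 = 0.44444.
Difference = -0.2680.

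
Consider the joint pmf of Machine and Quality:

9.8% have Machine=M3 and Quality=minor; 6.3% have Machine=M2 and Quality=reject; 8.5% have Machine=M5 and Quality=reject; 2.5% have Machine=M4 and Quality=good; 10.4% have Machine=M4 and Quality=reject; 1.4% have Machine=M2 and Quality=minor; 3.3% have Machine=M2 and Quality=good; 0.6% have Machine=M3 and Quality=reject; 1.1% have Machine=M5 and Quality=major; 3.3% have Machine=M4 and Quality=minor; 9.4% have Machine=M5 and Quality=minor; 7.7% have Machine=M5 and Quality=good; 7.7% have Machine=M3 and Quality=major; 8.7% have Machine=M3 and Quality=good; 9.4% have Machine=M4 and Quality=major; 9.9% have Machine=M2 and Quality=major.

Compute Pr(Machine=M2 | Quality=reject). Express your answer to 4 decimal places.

0.2442

P(Quality=reject) = 0.063 + 0.006 + 0.104 + 0.085 = 0.258.
P(Machine=M2 | Quality=reject) = 0.063/0.258 = 0.2442.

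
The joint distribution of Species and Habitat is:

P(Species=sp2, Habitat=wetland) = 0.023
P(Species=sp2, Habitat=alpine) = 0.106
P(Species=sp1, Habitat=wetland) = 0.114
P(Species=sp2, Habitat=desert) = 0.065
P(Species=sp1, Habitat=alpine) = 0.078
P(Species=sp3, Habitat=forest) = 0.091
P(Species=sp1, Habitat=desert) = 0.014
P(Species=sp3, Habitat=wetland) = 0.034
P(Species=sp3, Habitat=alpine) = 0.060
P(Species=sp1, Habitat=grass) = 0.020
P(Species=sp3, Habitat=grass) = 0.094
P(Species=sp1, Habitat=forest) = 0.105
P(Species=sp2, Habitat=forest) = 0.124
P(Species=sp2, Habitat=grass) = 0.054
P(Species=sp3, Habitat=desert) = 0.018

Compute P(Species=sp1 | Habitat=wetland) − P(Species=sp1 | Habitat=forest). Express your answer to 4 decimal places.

0.3385

P(Habitat=wetland) = 0.114 + 0.023 + 0.034 = 0.171; P(Species=sp1 | Habitat=wetland) = 0.114/0.171 = 0.66667.
P(Habitat=forest) = 0.105 + 0.124 + 0.091 = 0.320; P(Species=sp1 | Habitat=forest) = 0.105/0.320 = 0.32813.
Difference = 0.3385.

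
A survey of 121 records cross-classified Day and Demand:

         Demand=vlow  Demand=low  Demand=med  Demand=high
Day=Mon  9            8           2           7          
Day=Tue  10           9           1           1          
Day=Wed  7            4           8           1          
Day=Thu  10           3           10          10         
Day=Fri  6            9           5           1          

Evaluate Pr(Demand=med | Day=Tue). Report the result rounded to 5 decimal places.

Total with Day=Tue: 10 + 9 + 1 + 1 = 21.
P(Demand=med | Day=Tue) = 1/21 = 0.04762.

0.04762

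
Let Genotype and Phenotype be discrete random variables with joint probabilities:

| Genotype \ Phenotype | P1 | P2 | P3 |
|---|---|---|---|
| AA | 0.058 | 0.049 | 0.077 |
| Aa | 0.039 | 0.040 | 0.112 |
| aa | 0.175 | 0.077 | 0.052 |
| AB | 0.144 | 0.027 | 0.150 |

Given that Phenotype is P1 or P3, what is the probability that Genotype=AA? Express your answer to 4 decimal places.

P(Phenotype=P1) = 0.058 + 0.039 + 0.175 + 0.144 = 0.416.
P(Phenotype=P3) = 0.077 + 0.112 + 0.052 + 0.150 = 0.391.
P(Phenotype ∈ {P1, P3}) = 0.416 + 0.391 = 0.807; P(Genotype=AA, Phenotype ∈ {P1, P3}) = 0.058 + 0.077 = 0.135.
P(Genotype=AA | Phenotype ∈ {P1, P3}) = 0.135/0.807 = 0.1673.

0.1673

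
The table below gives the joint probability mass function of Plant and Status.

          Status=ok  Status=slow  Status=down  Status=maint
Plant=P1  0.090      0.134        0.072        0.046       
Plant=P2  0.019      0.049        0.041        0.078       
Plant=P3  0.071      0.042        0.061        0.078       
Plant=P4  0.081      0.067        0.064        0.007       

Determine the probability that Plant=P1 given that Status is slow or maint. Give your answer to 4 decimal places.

P(Status=slow) = 0.134 + 0.049 + 0.042 + 0.067 = 0.292.
P(Status=maint) = 0.046 + 0.078 + 0.078 + 0.007 = 0.209.
P(Status ∈ {slow, maint}) = 0.292 + 0.209 = 0.501; P(Plant=P1, Status ∈ {slow, maint}) = 0.134 + 0.046 = 0.180.
P(Plant=P1 | Status ∈ {slow, maint}) = 0.180/0.501 = 0.3593.

0.3593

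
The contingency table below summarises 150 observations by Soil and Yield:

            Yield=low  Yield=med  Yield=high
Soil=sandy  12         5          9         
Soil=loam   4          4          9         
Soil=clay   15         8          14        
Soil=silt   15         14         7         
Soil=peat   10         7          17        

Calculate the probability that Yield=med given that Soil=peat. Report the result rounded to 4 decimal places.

Total with Soil=peat: 10 + 7 + 17 = 34.
P(Yield=med | Soil=peat) = 7/34 = 0.2059.

0.2059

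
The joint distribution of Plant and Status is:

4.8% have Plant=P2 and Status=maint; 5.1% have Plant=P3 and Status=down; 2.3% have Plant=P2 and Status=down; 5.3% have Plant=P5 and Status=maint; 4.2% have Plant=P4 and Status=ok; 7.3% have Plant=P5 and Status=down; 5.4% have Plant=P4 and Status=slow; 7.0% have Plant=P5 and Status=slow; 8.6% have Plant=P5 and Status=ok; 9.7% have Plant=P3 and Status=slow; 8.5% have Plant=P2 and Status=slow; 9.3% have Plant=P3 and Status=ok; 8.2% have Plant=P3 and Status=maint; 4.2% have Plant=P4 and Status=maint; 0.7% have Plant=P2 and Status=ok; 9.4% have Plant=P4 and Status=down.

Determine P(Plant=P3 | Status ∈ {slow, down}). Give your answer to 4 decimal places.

P(Status=slow) = 0.085 + 0.097 + 0.054 + 0.070 = 0.306.
P(Status=down) = 0.023 + 0.051 + 0.094 + 0.073 = 0.241.
P(Status ∈ {slow, down}) = 0.306 + 0.241 = 0.547; P(Plant=P3, Status ∈ {slow, down}) = 0.097 + 0.051 = 0.148.
P(Plant=P3 | Status ∈ {slow, down}) = 0.148/0.547 = 0.2706.

0.2706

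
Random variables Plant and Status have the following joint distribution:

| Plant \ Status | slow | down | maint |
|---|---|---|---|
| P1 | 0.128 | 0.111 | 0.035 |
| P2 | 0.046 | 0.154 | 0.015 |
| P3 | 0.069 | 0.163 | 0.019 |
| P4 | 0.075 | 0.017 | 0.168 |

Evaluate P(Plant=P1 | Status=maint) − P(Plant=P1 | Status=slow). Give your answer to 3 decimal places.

P(Status=maint) = 0.035 + 0.015 + 0.019 + 0.168 = 0.237; P(Plant=P1 | Status=maint) = 0.035/0.237 = 0.1477.
P(Status=slow) = 0.128 + 0.046 + 0.069 + 0.075 = 0.318; P(Plant=P1 | Status=slow) = 0.128/0.318 = 0.4025.
Difference = -0.255.

-0.255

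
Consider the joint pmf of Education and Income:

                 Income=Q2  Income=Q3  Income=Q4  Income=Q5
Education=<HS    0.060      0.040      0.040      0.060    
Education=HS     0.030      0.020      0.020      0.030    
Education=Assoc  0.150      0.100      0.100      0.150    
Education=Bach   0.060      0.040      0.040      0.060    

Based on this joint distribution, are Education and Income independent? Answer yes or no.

yes

Every cell satisfies P(Education,Income) = P(Education)·P(Income). For instance P(Education=Assoc) = 0.500, P(Income=Q4) = 0.200, and 0.500×0.200 = 0.100 matches the joint entry. So Education and Income are independent.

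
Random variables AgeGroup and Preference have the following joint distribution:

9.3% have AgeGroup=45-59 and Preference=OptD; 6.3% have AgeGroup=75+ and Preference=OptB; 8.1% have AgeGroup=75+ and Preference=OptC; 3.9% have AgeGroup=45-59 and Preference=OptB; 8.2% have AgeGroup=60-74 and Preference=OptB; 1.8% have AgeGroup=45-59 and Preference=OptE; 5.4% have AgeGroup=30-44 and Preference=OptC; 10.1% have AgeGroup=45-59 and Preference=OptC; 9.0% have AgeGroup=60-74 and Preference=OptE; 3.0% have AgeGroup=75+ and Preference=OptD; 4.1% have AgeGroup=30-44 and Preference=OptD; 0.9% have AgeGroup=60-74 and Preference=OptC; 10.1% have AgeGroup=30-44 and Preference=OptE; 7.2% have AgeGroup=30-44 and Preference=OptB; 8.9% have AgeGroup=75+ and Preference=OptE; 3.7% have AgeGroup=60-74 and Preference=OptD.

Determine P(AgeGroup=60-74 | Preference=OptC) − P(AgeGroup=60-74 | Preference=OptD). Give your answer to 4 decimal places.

-0.1473

P(Preference=OptC) = 0.054 + 0.101 + 0.009 + 0.081 = 0.245; P(AgeGroup=60-74 | Preference=OptC) = 0.009/0.245 = 0.03673.
P(Preference=OptD) = 0.041 + 0.093 + 0.037 + 0.030 = 0.201; P(AgeGroup=60-74 | Preference=OptD) = 0.037/0.201 = 0.18408.
Difference = -0.1473.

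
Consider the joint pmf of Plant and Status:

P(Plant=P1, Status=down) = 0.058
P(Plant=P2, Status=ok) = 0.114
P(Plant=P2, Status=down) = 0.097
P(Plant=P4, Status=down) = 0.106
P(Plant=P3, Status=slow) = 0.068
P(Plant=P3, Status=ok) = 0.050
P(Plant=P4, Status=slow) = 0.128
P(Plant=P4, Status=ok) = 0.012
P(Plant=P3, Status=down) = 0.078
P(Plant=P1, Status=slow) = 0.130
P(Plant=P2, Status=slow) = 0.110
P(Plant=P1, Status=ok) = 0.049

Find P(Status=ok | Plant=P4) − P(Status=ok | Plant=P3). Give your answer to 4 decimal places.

P(Plant=P4) = 0.012 + 0.128 + 0.106 = 0.246; P(Status=ok | Plant=P4) = 0.012/0.246 = 0.04878.
P(Plant=P3) = 0.050 + 0.068 + 0.078 = 0.196; P(Status=ok | Plant=P3) = 0.050/0.196 = 0.25510.
Difference = -0.2063.

-0.2063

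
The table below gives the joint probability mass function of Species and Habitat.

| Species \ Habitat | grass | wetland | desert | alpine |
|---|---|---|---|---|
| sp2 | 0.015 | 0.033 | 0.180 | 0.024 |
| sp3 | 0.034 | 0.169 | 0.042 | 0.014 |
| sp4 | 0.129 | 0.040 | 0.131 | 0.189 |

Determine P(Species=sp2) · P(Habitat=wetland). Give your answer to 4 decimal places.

0.0610

P(Species=sp2) = 0.015 + 0.033 + 0.180 + 0.024 = 0.252.
P(Habitat=wetland) = 0.033 + 0.169 + 0.040 = 0.242.
Product: 0.252 × 0.242 = 0.0610.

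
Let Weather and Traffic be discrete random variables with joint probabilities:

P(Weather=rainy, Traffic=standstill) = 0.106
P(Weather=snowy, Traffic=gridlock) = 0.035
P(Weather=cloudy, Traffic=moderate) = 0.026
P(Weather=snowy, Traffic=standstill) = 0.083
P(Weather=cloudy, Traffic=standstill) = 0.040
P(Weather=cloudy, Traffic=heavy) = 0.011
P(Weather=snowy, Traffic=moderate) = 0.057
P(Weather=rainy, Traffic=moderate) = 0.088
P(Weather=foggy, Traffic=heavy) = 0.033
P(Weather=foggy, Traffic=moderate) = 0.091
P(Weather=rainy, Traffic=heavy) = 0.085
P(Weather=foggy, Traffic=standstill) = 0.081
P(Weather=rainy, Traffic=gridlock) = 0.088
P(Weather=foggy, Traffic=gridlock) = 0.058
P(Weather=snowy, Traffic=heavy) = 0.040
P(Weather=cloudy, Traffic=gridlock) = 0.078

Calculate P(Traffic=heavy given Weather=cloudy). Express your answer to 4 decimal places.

0.0710

P(Weather=cloudy) = 0.026 + 0.011 + 0.078 + 0.040 = 0.155.
P(Traffic=heavy | Weather=cloudy) = 0.011/0.155 = 0.0710.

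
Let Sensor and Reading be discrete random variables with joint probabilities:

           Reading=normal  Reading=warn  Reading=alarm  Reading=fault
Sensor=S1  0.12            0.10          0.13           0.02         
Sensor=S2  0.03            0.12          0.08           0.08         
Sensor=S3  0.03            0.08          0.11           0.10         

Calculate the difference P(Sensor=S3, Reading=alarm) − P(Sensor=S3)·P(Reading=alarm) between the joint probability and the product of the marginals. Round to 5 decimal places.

P(Sensor=S3) = 0.03 + 0.08 + 0.11 + 0.10 = 0.32.
P(Reading=alarm) = 0.13 + 0.08 + 0.11 = 0.32.
P(Sensor=S3, Reading=alarm) − P(Sensor=S3)P(Reading=alarm) = 0.11 − 0.32×0.32 = 0.00760.

0.00760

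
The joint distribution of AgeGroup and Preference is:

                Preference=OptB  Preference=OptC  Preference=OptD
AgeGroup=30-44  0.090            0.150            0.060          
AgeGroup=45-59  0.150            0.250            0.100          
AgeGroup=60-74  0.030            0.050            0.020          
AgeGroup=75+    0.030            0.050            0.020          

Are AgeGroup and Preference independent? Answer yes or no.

yes

Every cell satisfies P(AgeGroup,Preference) = P(AgeGroup)·P(Preference). For instance P(AgeGroup=60-74) = 0.100, P(Preference=OptD) = 0.200, and 0.100×0.200 = 0.020 matches the joint entry. So AgeGroup and Preference are independent.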